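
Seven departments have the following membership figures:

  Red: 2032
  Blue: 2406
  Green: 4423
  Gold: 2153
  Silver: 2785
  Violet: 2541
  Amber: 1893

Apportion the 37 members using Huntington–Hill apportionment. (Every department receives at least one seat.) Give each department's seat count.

Red: 4; Blue: 5; Green: 9; Gold: 4; Silver: 6; Violet: 5; Amber: 4

With divisor 495: modified quotas Red 4.105, Blue 4.861, Green 8.935, Gold 4.349, Silver 5.626, Violet 5.133, Amber 3.824.
Geometric-mean thresholds: Red √(4·5)=4.472, Blue √(4·5)=4.472, Green √(8·9)=8.485, Gold √(4·5)=4.472, Silver √(5·6)=5.477, Violet √(5·6)=5.477, Amber √(3·4)=3.464.
Each quota rounded against its threshold gives Red 4, Blue 5, Green 9, Gold 4, Silver 6, Violet 5, Amber 4 (total 37).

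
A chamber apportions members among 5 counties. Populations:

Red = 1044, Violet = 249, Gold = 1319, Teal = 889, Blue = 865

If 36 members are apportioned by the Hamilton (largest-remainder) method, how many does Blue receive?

Total 4366; standard divisor 4366/36 ≈ 121.278.
Standard quotas: Red 8.608, Violet 2.053, Gold 10.876, Teal 7.330, Blue 7.132.
Lower quotas: Red 8, Violet 2, Gold 10, Teal 7, Blue 7 (sum 34, leaving 2 seats).
Remainders in descending order: Gold 0.876, Red 0.608, Teal 0.330, Blue 0.132, Violet 0.053.
The surplus seats go to Gold, Red.
Blue receives 7.

7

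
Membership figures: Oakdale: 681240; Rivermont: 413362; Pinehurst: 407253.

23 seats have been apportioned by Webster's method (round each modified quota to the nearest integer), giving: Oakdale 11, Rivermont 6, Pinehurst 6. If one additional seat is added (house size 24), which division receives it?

Rivermont

Priority for the next seat is population ÷ (current seats + 0.5).
Priorities: Oakdale 59238.261, Rivermont 63594.154, Pinehurst 62654.308.
Highest priority: Rivermont.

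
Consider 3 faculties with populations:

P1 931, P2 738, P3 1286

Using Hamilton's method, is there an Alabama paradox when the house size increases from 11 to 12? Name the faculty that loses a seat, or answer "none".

At 11 seats: P1 3, P2 3, P3 5.
At 12 seats: P1 4, P2 3, P3 5.
No faculty's allocation decreased.

none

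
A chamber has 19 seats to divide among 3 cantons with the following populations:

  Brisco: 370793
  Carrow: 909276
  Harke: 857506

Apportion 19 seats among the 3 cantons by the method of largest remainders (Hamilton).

Brisco: 3, Carrow: 8, Harke: 8

The standard divisor is 2137575/19 ≈ 112503.947.
Standard quotas: Brisco 3.2958, Carrow 8.0822, Harke 7.6220.
Lower quotas: Brisco 3, Carrow 8, Harke 7 (sum 18, leaving 1 seat).
Remainders in descending order: Harke 0.6220, Brisco 0.2958, Carrow 0.0822.
The surplus seat goes to Harke.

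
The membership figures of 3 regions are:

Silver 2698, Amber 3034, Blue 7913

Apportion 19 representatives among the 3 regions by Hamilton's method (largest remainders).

Standard divisor: 13645 ÷ 19 ≈ 718.158.
Standard quotas: Silver 3.7568, Amber 4.2247, Blue 11.0185.
Lower quotas: Silver 3, Amber 4, Blue 11 (sum 18, leaving 1 seat).
Remainders in descending order: Silver 0.7568, Amber 0.2247, Blue 0.0185.
Largest remainder: Silver receives the extra seat.

Silver=4; Amber=4; Blue=11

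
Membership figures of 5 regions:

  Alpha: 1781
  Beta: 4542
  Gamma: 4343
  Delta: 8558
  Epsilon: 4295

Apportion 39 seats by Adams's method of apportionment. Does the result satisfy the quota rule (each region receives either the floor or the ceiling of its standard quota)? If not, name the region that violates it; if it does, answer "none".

none

Standard quotas: Alpha 2.953, Beta 7.532, Gamma 7.202, Delta 14.191, Epsilon 7.122.
Adams allocation: Alpha 3, Beta 8, Gamma 7, Delta 14, Epsilon 7.
Every allocation lies between the lower and upper quota.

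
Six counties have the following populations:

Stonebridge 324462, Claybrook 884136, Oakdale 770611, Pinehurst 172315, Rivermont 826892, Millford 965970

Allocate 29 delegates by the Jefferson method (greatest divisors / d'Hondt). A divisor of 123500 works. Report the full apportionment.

Stonebridge 2; Claybrook 7; Oakdale 6; Pinehurst 1; Rivermont 6; Millford 7

With modified divisor 123500: modified quotas Stonebridge 2.627, Claybrook 7.159, Oakdale 6.240, Pinehurst 1.395, Rivermont 6.695, Millford 7.822.
Rounding down: Stonebridge 2, Claybrook 7, Oakdale 6, Pinehurst 1, Rivermont 6, Millford 7 (total 29).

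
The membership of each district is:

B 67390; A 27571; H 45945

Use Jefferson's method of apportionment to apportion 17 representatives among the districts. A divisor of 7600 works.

With modified divisor 7600: modified quotas B 8.867, A 3.628, H 6.045.
Rounding down: B 8, A 3, H 6 (total 17).

B=8; A=3; H=6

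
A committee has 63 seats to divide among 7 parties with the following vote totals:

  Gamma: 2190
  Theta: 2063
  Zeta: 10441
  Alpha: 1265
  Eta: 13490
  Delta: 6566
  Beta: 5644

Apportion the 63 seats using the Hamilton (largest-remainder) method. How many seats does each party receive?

Gamma: 3, Theta: 3, Zeta: 16, Alpha: 2, Eta: 20, Delta: 10, Beta: 9

Standard divisor: 41659 ÷ 63 ≈ 661.254.
Standard quotas: Gamma 3.3119, Theta 3.1198, Zeta 15.7897, Alpha 1.9130, Eta 20.4006, Delta 9.9296, Beta 8.5353.
Lower quotas: Gamma 3, Theta 3, Zeta 15, Alpha 1, Eta 20, Delta 9, Beta 8 (sum 59, leaving 4 seats).
Remainders in descending order: Delta 0.9296, Alpha 0.9130, Zeta 0.7897, Beta 0.5353, Eta 0.4006, Gamma 0.3119, Theta 0.1198.
Largest remainders: Delta, Alpha, Zeta, Beta receive the extra seats.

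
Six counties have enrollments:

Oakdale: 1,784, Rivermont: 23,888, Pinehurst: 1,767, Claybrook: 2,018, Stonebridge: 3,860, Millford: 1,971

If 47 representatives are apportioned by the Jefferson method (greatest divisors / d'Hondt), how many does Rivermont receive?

34

Standard divisor 35288/47 ≈ 750.809; standard quotas: Oakdale 2.376, Rivermont 31.816, Pinehurst 2.353, Claybrook 2.688, Stonebridge 5.141, Millford 2.625.
Rounding down gives 2, 31, 2, 2, 5, 2 = 44 seats, so the divisor must be adjusted.
With modified divisor 700: modified quotas Oakdale 2.549, Rivermont 34.126, Pinehurst 2.524, Claybrook 2.883, Stonebridge 5.514, Millford 2.816.
Rounding down: Oakdale 2, Rivermont 34, Pinehurst 2, Claybrook 2, Stonebridge 5, Millford 2 (total 47).
Rivermont receives 34.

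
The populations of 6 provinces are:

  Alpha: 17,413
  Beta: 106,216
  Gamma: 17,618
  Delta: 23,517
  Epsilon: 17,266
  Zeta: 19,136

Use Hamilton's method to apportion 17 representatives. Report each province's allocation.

Alpha=1; Beta=9; Gamma=2; Delta=2; Epsilon=1; Zeta=2

The standard divisor is 201166/17 ≈ 11833.294.
Standard quotas: Alpha 1.4715, Beta 8.9760, Gamma 1.4889, Delta 1.9874, Epsilon 1.4591, Zeta 1.6171.
Lower quotas: Alpha 1, Beta 8, Gamma 1, Delta 1, Epsilon 1, Zeta 1 (sum 13, leaving 4 seats).
Remainders in descending order: Delta 0.9874, Beta 0.9760, Zeta 0.6171, Gamma 0.4889, Alpha 0.4715, Epsilon 0.4591.
Largest remainders: Delta, Beta, Zeta, Gamma receive the extra seats.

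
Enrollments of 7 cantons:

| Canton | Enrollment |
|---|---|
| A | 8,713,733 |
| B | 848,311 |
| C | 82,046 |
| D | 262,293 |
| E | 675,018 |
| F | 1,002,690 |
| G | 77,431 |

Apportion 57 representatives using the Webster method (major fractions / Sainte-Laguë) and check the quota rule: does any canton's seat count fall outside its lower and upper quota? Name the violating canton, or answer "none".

Standard quotas: A 42.592, B 4.146, C 0.401, D 1.282, E 3.299, F 4.901, G 0.378.
Webster allocation: A 44, B 4, C 0, D 1, E 3, F 5, G 0.
A has quota 42.592 (lower 42, upper 43) but receives 44 — outside the quota interval.

A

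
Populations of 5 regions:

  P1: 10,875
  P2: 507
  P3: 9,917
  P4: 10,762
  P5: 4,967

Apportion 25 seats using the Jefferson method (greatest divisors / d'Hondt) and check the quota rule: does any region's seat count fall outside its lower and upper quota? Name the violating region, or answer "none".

Standard quotas: P1 7.342, P2 0.342, P3 6.696, P4 7.266, P5 3.354.
Jefferson allocation: P1 8, P2 0, P3 7, P4 7, P5 3.
Every allocation lies between the lower and upper quota.

none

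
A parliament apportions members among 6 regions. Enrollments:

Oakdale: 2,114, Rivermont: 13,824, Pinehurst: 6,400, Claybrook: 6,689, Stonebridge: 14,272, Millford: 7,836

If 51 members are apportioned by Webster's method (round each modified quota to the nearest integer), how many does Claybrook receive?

7

Standard divisor 51135/51 ≈ 1002.647; standard quotas: Oakdale 2.108, Rivermont 13.788, Pinehurst 6.383, Claybrook 6.671, Stonebridge 14.234, Millford 7.815.
Rounding to the nearest integer gives Oakdale 2, Rivermont 14, Pinehurst 6, Claybrook 7, Stonebridge 14, Millford 8 — total 51, matching the house size, so no adjustment is needed.
Claybrook receives 7.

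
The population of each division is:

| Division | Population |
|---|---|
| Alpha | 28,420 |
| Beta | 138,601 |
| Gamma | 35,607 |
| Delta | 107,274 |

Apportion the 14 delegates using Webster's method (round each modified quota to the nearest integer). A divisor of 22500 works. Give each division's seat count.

With modified divisor 22500: modified quotas Alpha 1.263, Beta 6.160, Gamma 1.583, Delta 4.768.
Rounding to the nearest integer: Alpha 1, Beta 6, Gamma 2, Delta 5 (total 14).

Alpha: 1; Beta: 6; Gamma: 2; Delta: 5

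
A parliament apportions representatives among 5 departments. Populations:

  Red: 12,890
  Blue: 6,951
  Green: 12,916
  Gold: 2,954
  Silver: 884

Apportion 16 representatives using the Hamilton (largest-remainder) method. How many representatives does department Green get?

6

The standard divisor is 36595/16 ≈ 2287.188.
Standard quotas: Red 5.6357, Blue 3.0391, Green 5.6471, Gold 1.2915, Silver 0.3865.
Lower quotas: Red 5, Blue 3, Green 5, Gold 1, Silver 0 (sum 14, leaving 2 seats).
Remainders in descending order: Green 0.6471, Red 0.6357, Silver 0.3865, Gold 0.2915, Blue 0.0391.
The surplus seats go to Green, Red.
Green receives 6.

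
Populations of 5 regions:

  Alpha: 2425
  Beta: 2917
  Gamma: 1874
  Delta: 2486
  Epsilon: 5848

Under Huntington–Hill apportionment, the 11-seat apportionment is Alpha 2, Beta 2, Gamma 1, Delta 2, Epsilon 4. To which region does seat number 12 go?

Gamma

Priority for the next seat is population ÷ (√(s·(s+1))).
Priorities: Alpha 990.002, Beta 1190.860, Gamma 1325.118, Delta 1014.905, Epsilon 1307.653.
Highest priority: Gamma.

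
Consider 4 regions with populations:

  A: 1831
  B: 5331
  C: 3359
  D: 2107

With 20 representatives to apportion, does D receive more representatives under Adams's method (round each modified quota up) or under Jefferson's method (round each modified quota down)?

Adams: A 3, B 8, C 5, D 4.
Jefferson: A 3, B 9, C 5, D 3.
D gets 4 under Adams and 3 under Jefferson.

Adams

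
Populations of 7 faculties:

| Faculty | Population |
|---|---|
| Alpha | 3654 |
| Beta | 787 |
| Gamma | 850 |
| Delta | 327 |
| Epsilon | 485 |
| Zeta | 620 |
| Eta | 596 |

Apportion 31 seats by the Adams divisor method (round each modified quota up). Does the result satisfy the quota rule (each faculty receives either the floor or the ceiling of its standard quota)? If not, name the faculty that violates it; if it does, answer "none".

Alpha

Standard quotas: Alpha 15.477, Beta 3.333, Gamma 3.600, Delta 1.385, Epsilon 2.054, Zeta 2.626, Eta 2.524.
Adams allocation: Alpha 14, Beta 3, Gamma 4, Delta 2, Epsilon 2, Zeta 3, Eta 3.
Alpha has quota 15.477 (lower 15, upper 16) but receives 14 — outside the quota interval.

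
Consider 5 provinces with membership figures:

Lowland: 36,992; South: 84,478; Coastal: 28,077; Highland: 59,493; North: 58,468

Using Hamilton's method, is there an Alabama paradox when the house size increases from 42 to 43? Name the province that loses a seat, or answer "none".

Coastal

At 42 seats: Lowland 6, South 13, Coastal 5, Highland 9, North 9.
At 43 seats: Lowland 6, South 14, Coastal 4, Highland 10, North 9.
Coastal drops from 5 to 4.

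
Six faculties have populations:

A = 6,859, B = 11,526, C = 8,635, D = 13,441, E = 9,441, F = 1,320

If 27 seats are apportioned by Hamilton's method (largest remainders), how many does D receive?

7

Standard divisor: 51222 ÷ 27 ≈ 1897.111.
Standard quotas: A 3.6155, B 6.0756, C 4.5517, D 7.0850, E 4.9765, F 0.6958.
Lower quotas: A 3, B 6, C 4, D 7, E 4, F 0 (sum 24, leaving 3 seats).
Remainders in descending order: E 0.9765, F 0.6958, A 0.6155, C 0.5517, D 0.0850, B 0.0756.
The surplus seats go to E, F, A.
D receives 7.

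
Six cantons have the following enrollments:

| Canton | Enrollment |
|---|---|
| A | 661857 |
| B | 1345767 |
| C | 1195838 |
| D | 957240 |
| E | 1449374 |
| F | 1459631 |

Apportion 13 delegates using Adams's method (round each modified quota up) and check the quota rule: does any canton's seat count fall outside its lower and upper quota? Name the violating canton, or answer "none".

Standard quotas: A 1.217, B 2.475, C 2.199, D 1.760, E 2.665, F 2.684.
Adams allocation: A 1, B 2, C 2, D 2, E 3, F 3.
Every allocation lies between the lower and upper quota.

none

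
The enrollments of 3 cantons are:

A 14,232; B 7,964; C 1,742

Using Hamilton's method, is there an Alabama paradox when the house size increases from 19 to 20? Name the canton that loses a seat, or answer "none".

At 19 seats: A 11, B 6, C 2.
At 20 seats: A 12, B 7, C 1.
C drops from 2 to 1.

C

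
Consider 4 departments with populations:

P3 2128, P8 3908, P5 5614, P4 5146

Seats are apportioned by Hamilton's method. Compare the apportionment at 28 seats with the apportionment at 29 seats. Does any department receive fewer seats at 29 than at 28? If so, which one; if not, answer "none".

P3

At 28 seats: P3 4, P8 6, P5 9, P4 9.
At 29 seats: P3 3, P8 7, P5 10, P4 9.
P3 drops from 4 to 3.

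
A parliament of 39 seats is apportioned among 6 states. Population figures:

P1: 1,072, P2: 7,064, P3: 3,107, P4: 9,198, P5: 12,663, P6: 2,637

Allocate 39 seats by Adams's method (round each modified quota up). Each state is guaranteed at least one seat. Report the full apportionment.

P1 2, P2 7, P3 4, P4 10, P5 13, P6 3

Standard divisor 35741/39 ≈ 916.436; standard quotas: P1 1.170, P2 7.708, P3 3.390, P4 10.037, P5 13.818, P6 2.877.
Rounding up gives 2, 8, 4, 11, 14, 3 = 42 seats, so the divisor must be adjusted.
With modified divisor 1016: modified quotas P1 1.055, P2 6.953, P3 3.058, P4 9.053, P5 12.464, P6 2.595.
Rounding up: P1 2, P2 7, P3 4, P4 10, P5 13, P6 3 (total 39).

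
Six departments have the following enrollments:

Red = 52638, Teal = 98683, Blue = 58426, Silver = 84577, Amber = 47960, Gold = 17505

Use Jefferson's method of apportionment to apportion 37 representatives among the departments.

Standard divisor 359789/37 ≈ 9724.027; standard quotas: Red 5.413, Teal 10.148, Blue 6.008, Silver 8.698, Amber 4.932, Gold 1.800.
Rounding down gives 5, 10, 6, 8, 4, 1 = 34 seats, so the divisor must be adjusted.
With modified divisor 8900: modified quotas Red 5.914, Teal 11.088, Blue 6.565, Silver 9.503, Amber 5.389, Gold 1.967.
Rounding down: Red 5, Teal 11, Blue 6, Silver 9, Amber 5, Gold 1 (total 37).

Red 5, Teal 11, Blue 6, Silver 9, Amber 5, Gold 1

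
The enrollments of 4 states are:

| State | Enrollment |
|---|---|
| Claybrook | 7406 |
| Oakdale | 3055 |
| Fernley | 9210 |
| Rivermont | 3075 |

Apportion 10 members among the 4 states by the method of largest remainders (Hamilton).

Claybrook: 3, Oakdale: 1, Fernley: 4, Rivermont: 2

Standard divisor: 22746 ÷ 10 ≈ 2274.6.
Standard quotas: Claybrook 3.2560, Oakdale 1.3431, Fernley 4.0491, Rivermont 1.3519.
Lower quotas: Claybrook 3, Oakdale 1, Fernley 4, Rivermont 1 (sum 9, leaving 1 seat).
Remainders in descending order: Rivermont 0.3519, Oakdale 0.3431, Claybrook 0.2560, Fernley 0.0491.
The surplus seat goes to Rivermont.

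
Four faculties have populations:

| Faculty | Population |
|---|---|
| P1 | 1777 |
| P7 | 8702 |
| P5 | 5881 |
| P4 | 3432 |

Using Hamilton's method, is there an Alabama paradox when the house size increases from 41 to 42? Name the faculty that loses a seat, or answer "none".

At 41 seats: P1 4, P7 18, P5 12, P4 7.
At 42 seats: P1 4, P7 18, P5 13, P4 7.
No faculty's allocation decreased.

none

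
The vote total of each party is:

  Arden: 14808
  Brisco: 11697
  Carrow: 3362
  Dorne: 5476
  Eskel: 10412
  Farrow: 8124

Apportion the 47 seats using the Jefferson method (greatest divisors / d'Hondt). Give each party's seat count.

Arden 13, Brisco 10, Carrow 3, Dorne 5, Eskel 9, Farrow 7

Standard divisor 53879/47 ≈ 1146.362; standard quotas: Arden 12.917, Brisco 10.204, Carrow 2.933, Dorne 4.777, Eskel 9.083, Farrow 7.087.
Rounding down gives 12, 10, 2, 4, 9, 7 = 44 seats, so the divisor must be adjusted.
With modified divisor 1080: modified quotas Arden 13.711, Brisco 10.831, Carrow 3.113, Dorne 5.070, Eskel 9.641, Farrow 7.522.
Rounding down: Arden 13, Brisco 10, Carrow 3, Dorne 5, Eskel 9, Farrow 7 (total 47).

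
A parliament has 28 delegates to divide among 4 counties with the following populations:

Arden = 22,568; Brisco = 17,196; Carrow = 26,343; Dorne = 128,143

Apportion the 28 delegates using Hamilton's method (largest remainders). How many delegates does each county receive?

Standard divisor: 194250 ÷ 28 ≈ 6937.5.
Standard quotas: Arden 3.2530, Brisco 2.4787, Carrow 3.7972, Dorne 18.4711.
Lower quotas: Arden 3, Brisco 2, Carrow 3, Dorne 18 (sum 26, leaving 2 seats).
Remainders in descending order: Carrow 0.7972, Brisco 0.4787, Dorne 0.4711, Arden 0.2530.
The surplus seats go to Carrow, Brisco.

Arden 3; Brisco 3; Carrow 4; Dorne 18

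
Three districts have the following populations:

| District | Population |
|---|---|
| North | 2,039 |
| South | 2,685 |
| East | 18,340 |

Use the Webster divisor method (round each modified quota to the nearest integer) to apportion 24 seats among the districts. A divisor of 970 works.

With modified divisor 970: modified quotas North 2.102, South 2.768, East 18.907.
Rounding to the nearest integer: North 2, South 3, East 19 (total 24).

North: 2, South: 3, East: 19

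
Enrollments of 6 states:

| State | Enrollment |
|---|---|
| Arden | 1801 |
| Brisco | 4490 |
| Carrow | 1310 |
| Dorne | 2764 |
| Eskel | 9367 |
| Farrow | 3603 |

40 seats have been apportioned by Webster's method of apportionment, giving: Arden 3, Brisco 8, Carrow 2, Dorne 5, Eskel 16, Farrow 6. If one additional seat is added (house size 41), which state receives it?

Eskel

Priority for the next seat is population ÷ (current seats + 0.5).
Priorities: Arden 514.571, Brisco 528.235, Carrow 524.000, Dorne 502.545, Eskel 567.697, Farrow 554.308.
Highest priority: Eskel.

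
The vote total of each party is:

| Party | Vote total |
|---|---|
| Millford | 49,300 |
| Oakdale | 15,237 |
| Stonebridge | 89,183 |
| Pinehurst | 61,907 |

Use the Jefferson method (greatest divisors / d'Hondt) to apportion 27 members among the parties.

Millford 6; Oakdale 2; Stonebridge 11; Pinehurst 8

Standard divisor 215627/27 ≈ 7986.185; standard quotas: Millford 6.173, Oakdale 1.908, Stonebridge 11.167, Pinehurst 7.752.
Rounding down gives 6, 1, 11, 7 = 25 seats, so the divisor must be adjusted.
With modified divisor 7500: modified quotas Millford 6.573, Oakdale 2.032, Stonebridge 11.891, Pinehurst 8.254.
Rounding down: Millford 6, Oakdale 2, Stonebridge 11, Pinehurst 8 (total 27).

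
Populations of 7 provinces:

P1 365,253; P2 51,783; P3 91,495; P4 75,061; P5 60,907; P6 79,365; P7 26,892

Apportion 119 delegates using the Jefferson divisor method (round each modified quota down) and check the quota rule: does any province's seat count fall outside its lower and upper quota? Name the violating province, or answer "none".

P1

Standard quotas: P1 57.895, P2 8.208, P3 14.503, P4 11.898, P5 9.654, P6 12.580, P7 4.263.
Jefferson allocation: P1 59, P2 8, P3 14, P4 12, P5 9, P6 13, P7 4.
P1 has quota 57.895 (lower 57, upper 58) but receives 59 — outside the quota interval.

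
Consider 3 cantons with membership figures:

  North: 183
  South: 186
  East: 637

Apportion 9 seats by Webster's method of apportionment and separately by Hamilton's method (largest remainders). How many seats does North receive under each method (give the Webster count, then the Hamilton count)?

Webster: North 2, South 2, East 5.
Hamilton: North 1, South 2, East 6.
North gets 2 under Webster and 1 under Hamilton.

2 and 1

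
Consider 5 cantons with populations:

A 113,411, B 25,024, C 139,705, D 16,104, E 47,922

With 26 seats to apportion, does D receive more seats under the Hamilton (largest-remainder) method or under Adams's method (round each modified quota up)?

Adams

Hamilton: A 9, B 2, C 10, D 1, E 4.
Adams: A 8, B 2, C 10, D 2, E 4.
D gets 1 under Hamilton and 2 under Adams.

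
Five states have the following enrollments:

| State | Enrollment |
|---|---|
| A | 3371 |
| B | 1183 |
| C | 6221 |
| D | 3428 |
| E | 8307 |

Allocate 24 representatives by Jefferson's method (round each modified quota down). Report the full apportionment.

Standard divisor 22510/24 ≈ 937.917; standard quotas: A 3.594, B 1.261, C 6.633, D 3.655, E 8.857.
Rounding down gives 3, 1, 6, 3, 8 = 21 seats, so the divisor must be adjusted.
With modified divisor 850: modified quotas A 3.966, B 1.392, C 7.319, D 4.033, E 9.773.
Rounding down: A 3, B 1, C 7, D 4, E 9 (total 24).

A 3, B 1, C 7, D 4, E 9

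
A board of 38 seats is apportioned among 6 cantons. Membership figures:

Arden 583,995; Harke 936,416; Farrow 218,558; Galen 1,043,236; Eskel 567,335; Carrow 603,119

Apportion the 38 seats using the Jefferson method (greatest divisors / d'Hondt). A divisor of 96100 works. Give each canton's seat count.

With modified divisor 96100: modified quotas Arden 6.077, Harke 9.744, Farrow 2.274, Galen 10.856, Eskel 5.904, Carrow 6.276.
Rounding down: Arden 6, Harke 9, Farrow 2, Galen 10, Eskel 5, Carrow 6 (total 38).

Arden: 6, Harke: 9, Farrow: 2, Galen: 10, Eskel: 5, Carrow: 6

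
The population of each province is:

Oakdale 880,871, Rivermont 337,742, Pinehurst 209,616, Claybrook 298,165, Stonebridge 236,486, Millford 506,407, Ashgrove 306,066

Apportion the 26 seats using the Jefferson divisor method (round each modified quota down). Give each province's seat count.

Standard divisor 2775353/26 ≈ 106744.346; standard quotas: Oakdale 8.252, Rivermont 3.164, Pinehurst 1.964, Claybrook 2.793, Stonebridge 2.215, Millford 4.744, Ashgrove 2.867.
Rounding down gives 8, 3, 1, 2, 2, 4, 2 = 22 seats, so the divisor must be adjusted.
With modified divisor 98600: modified quotas Oakdale 8.934, Rivermont 3.425, Pinehurst 2.126, Claybrook 3.024, Stonebridge 2.398, Millford 5.136, Ashgrove 3.104.
Rounding down: Oakdale 8, Rivermont 3, Pinehurst 2, Claybrook 3, Stonebridge 2, Millford 5, Ashgrove 3 (total 26).

Oakdale=8, Rivermont=3, Pinehurst=2, Claybrook=3, Stonebridge=2, Millford=5, Ashgrove=3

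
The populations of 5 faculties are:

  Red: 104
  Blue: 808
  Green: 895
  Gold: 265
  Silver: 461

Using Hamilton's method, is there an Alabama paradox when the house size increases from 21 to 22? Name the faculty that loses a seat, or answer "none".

none

At 21 seats: Red 1, Blue 7, Green 7, Gold 2, Silver 4.
At 22 seats: Red 1, Blue 7, Green 8, Gold 2, Silver 4.
No faculty's allocation decreased.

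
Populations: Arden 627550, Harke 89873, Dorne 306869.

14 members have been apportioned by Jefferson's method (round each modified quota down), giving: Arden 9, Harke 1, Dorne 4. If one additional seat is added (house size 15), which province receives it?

Priority for the next seat is population ÷ (current seats + 1).
Priorities: Arden 62755.000, Harke 44936.500, Dorne 61373.800.
Highest priority: Arden.

Arden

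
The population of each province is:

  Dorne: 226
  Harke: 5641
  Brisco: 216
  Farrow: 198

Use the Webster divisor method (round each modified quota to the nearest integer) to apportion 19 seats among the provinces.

Standard divisor 6281/19 ≈ 330.579; standard quotas: Dorne 0.684, Harke 17.064, Brisco 0.653, Farrow 0.599.
Rounding to the nearest integer gives 1, 17, 1, 1 = 20 seats, so the divisor must be adjusted.
With modified divisor 350: modified quotas Dorne 0.646, Harke 16.117, Brisco 0.617, Farrow 0.566.
Rounding to the nearest integer: Dorne 1, Harke 16, Brisco 1, Farrow 1 (total 19).

Dorne 1; Harke 16; Brisco 1; Farrow 1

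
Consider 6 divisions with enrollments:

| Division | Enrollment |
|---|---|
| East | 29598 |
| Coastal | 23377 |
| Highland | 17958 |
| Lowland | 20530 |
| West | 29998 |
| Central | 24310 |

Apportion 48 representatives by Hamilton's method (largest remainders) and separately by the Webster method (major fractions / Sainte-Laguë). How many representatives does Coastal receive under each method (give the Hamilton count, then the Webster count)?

7 and 8

Hamilton: East 10, Coastal 7, Highland 6, Lowland 7, West 10, Central 8.
Webster: East 9, Coastal 8, Highland 6, Lowland 7, West 10, Central 8.
Coastal gets 7 under Hamilton and 8 under Webster.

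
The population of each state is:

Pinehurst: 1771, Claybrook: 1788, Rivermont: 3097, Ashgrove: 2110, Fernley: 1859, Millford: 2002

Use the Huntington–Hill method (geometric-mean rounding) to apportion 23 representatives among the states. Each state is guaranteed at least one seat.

Pinehurst=3, Claybrook=3, Rivermont=6, Ashgrove=4, Fernley=3, Millford=4

With divisor 551: modified quotas Pinehurst 3.214, Claybrook 3.245, Rivermont 5.621, Ashgrove 3.829, Fernley 3.374, Millford 3.633.
Geometric-mean thresholds: Pinehurst √(3·4)=3.464, Claybrook √(3·4)=3.464, Rivermont √(5·6)=5.477, Ashgrove √(3·4)=3.464, Fernley √(3·4)=3.464, Millford √(3·4)=3.464.
Each quota rounded against its threshold gives Pinehurst 3, Claybrook 3, Rivermont 6, Ashgrove 4, Fernley 3, Millford 4 (total 23).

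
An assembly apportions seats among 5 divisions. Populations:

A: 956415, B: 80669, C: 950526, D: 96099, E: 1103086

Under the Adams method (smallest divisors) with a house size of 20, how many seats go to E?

6

Standard divisor 3186795/20 ≈ 159339.75; standard quotas: A 6.002, B 0.506, C 5.965, D 0.603, E 6.923.
Rounding up gives 7, 1, 6, 1, 7 = 22 seats, so the divisor must be adjusted.
With modified divisor 187000: modified quotas A 5.115, B 0.431, C 5.083, D 0.514, E 5.899.
Rounding up: A 6, B 1, C 6, D 1, E 6 (total 20).
E receives 6.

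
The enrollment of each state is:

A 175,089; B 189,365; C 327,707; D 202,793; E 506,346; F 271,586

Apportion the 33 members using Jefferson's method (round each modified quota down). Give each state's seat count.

Standard divisor 1672886/33 ≈ 50693.515; standard quotas: A 3.454, B 3.735, C 6.464, D 4.000, E 9.988, F 5.357.
Rounding down gives 3, 3, 6, 4, 9, 5 = 30 seats, so the divisor must be adjusted.
With modified divisor 46400: modified quotas A 3.773, B 4.081, C 7.063, D 4.371, E 10.913, F 5.853.
Rounding down: A 3, B 4, C 7, D 4, E 10, F 5 (total 33).

A 3; B 4; C 7; D 4; E 10; F 5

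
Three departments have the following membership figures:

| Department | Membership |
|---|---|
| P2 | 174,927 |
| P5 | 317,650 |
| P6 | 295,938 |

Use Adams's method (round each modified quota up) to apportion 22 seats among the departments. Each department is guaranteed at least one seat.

Standard divisor 788515/22 ≈ 35841.591; standard quotas: P2 4.881, P5 8.863, P6 8.257.
Rounding up gives 5, 9, 9 = 23 seats, so the divisor must be adjusted.
With modified divisor 38300: modified quotas P2 4.567, P5 8.294, P6 7.727.
Rounding up: P2 5, P5 9, P6 8 (total 22).

P2: 5, P5: 9, P6: 8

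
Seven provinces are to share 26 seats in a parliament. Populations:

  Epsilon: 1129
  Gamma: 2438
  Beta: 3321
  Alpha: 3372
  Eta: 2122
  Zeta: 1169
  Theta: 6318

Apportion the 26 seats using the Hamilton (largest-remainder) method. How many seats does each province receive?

Total 19869; standard divisor 19869/26 ≈ 764.192.
Standard quotas: Epsilon 1.4774, Gamma 3.1903, Beta 4.3458, Alpha 4.4125, Eta 2.7768, Zeta 1.5297, Theta 8.2676.
Lower quotas: Epsilon 1, Gamma 3, Beta 4, Alpha 4, Eta 2, Zeta 1, Theta 8 (sum 23, leaving 3 seats).
Remainders in descending order: Eta 0.7768, Zeta 0.5297, Epsilon 0.4774, Alpha 0.4125, Beta 0.3458, Theta 0.2676, Gamma 0.1903.
The surplus seats go to Eta, Zeta, Epsilon.

Epsilon 2, Gamma 3, Beta 4, Alpha 4, Eta 3, Zeta 2, Theta 8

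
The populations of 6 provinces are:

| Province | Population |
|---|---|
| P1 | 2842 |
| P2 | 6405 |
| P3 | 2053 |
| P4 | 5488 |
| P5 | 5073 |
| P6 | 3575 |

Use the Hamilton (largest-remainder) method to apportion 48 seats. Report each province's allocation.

Total 25436; standard divisor 25436/48 ≈ 529.917.
Standard quotas: P1 5.3631, P2 12.0868, P3 3.8742, P4 10.3563, P5 9.5732, P6 6.7463.
Lower quotas: P1 5, P2 12, P3 3, P4 10, P5 9, P6 6 (sum 45, leaving 3 seats).
Remainders in descending order: P3 0.8742, P6 0.7463, P5 0.5732, P1 0.3631, P4 0.3563, P2 0.0868.
The surplus seats go to P3, P6, P5.

P1 5; P2 12; P3 4; P4 10; P5 10; P6 7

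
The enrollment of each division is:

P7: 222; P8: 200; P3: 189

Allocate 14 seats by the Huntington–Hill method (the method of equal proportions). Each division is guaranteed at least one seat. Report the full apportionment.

With divisor 43: modified quotas P7 5.163, P8 4.651, P3 4.395.
Geometric-mean thresholds: P7 √(5·6)=5.477, P8 √(4·5)=4.472, P3 √(4·5)=4.472.
Each quota rounded against its threshold gives P7 5, P8 5, P3 4 (total 14).

P7: 5, P8: 5, P3: 4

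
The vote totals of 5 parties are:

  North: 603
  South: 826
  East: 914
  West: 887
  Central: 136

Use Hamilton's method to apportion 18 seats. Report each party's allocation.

Standard divisor: 3366 ÷ 18 = 187.
Standard quotas: North 3.225, South 4.417, East 4.888, West 4.743, Central 0.727.
Lower quotas: North 3, South 4, East 4, West 4, Central 0 (sum 15, leaving 3 seats).
Remainders in descending order: East 0.888, West 0.743, Central 0.727, South 0.417, North 0.225.
The surplus seats go to East, West, Central.

North=3, South=4, East=5, West=5, Central=1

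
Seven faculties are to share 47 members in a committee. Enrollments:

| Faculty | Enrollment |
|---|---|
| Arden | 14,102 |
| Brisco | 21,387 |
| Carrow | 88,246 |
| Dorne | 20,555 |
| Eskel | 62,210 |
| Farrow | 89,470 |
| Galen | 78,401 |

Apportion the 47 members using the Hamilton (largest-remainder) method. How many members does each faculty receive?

Arden 2, Brisco 3, Carrow 11, Dorne 2, Eskel 8, Farrow 11, Galen 10

Total 374371; standard divisor 374371/47 ≈ 7965.34.
Standard quotas: Arden 1.7704, Brisco 2.6850, Carrow 11.0787, Dorne 2.5806, Eskel 7.8101, Farrow 11.2324, Galen 9.8428.
Lower quotas: Arden 1, Brisco 2, Carrow 11, Dorne 2, Eskel 7, Farrow 11, Galen 9 (sum 43, leaving 4 seats).
Remainders in descending order: Galen 0.8428, Eskel 0.8101, Arden 0.7704, Brisco 0.6850, Dorne 0.5806, Farrow 0.2324, Carrow 0.0787.
Largest remainders: Galen, Eskel, Arden, Brisco receive the extra seats.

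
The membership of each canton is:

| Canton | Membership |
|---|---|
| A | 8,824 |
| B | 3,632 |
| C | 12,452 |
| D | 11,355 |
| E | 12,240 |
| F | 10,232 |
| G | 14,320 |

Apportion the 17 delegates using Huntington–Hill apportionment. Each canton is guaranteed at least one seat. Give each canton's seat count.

With divisor 4406: modified quotas A 2.003, B 0.824, C 2.826, D 2.577, E 2.778, F 2.322, G 3.250.
Geometric-mean thresholds: A √(2·3)=2.449, B (min 1), C √(2·3)=2.449, D √(2·3)=2.449, E √(2·3)=2.449, F √(2·3)=2.449, G √(3·4)=3.464.
Each quota rounded against its threshold gives A 2, B 1, C 3, D 3, E 3, F 2, G 3 (total 17).

A: 2; B: 1; C: 3; D: 3; E: 3; F: 2; G: 3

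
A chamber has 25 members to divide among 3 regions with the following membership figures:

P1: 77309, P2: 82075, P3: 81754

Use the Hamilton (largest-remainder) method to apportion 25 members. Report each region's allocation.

Total 241138; standard divisor 241138/25 ≈ 9645.52.
Standard quotas: P1 8.0150, P2 8.5091, P3 8.4759.
Lower quotas: P1 8, P2 8, P3 8 (sum 24, leaving 1 seat).
Remainders in descending order: P2 0.5091, P3 0.4759, P1 0.0150.
Largest remainder: P2 receives the extra seat.

P1 8, P2 9, P3 8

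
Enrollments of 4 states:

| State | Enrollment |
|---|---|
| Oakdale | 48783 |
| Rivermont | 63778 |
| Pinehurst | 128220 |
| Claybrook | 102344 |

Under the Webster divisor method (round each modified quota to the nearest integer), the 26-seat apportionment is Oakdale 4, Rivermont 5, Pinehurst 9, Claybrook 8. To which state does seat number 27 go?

Priority for the next seat is population ÷ (current seats + 0.5).
Priorities: Oakdale 10840.667, Rivermont 11596.000, Pinehurst 13496.842, Claybrook 12040.471.
Highest priority: Pinehurst.

Pinehurst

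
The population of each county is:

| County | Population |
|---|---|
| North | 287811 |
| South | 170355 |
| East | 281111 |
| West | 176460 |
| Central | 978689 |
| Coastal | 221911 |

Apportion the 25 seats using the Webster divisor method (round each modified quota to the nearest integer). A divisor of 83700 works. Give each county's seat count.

North=3; South=2; East=3; West=2; Central=12; Coastal=3

With modified divisor 83700: modified quotas North 3.439, South 2.035, East 3.359, West 2.108, Central 11.693, Coastal 2.651.
Rounding to the nearest integer: North 3, South 2, East 3, West 2, Central 12, Coastal 3 (total 25).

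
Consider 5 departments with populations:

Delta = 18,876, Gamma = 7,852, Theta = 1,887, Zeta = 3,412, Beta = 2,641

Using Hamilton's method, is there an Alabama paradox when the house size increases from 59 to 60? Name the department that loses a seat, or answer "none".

At 59 seats: Delta 32, Gamma 13, Theta 3, Zeta 6, Beta 5.
At 60 seats: Delta 33, Gamma 14, Theta 3, Zeta 6, Beta 4.
Beta drops from 5 to 4.

Beta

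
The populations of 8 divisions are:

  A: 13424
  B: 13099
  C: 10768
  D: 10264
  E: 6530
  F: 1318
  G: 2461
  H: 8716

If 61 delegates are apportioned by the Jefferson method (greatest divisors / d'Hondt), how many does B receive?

12

Standard divisor 66580/61 ≈ 1091.475; standard quotas: A 12.299, B 12.001, C 9.866, D 9.404, E 5.983, F 1.208, G 2.255, H 7.986.
Rounding down gives 12, 12, 9, 9, 5, 1, 2, 7 = 57 seats, so the divisor must be adjusted.
With modified divisor 1030: modified quotas A 13.033, B 12.717, C 10.454, D 9.965, E 6.340, F 1.280, G 2.389, H 8.462.
Rounding down: A 13, B 12, C 10, D 9, E 6, F 1, G 2, H 8 (total 61).
B receives 12.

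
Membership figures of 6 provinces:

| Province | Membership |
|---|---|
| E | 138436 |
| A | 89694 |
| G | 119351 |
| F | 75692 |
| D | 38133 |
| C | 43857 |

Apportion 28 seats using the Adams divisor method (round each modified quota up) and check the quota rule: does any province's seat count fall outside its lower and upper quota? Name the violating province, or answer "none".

Standard quotas: E 7.673, A 4.972, G 6.615, F 4.195, D 2.114, C 2.431.
Adams allocation: E 7, A 5, G 7, F 4, D 2, C 3.
Every allocation lies between the lower and upper quota.

none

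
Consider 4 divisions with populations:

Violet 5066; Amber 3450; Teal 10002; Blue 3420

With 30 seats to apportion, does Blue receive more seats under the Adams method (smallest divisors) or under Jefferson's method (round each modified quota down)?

Adams: Violet 7, Amber 5, Teal 13, Blue 5.
Jefferson: Violet 7, Amber 5, Teal 14, Blue 4.
Blue gets 5 under Adams and 4 under Jefferson.

Adams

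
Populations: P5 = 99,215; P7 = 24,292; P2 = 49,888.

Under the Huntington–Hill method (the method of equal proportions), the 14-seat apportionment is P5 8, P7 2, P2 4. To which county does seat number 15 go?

Priority for the next seat is population ÷ (√(s·(s+1))).
Priorities: P5 11692.600, P7 9917.167, P2 11155.296.
Highest priority: P5.

P5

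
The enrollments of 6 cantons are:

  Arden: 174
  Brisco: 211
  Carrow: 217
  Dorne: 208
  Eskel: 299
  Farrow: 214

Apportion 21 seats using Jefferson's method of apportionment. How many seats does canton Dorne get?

3

Standard divisor 1323/21 ≈ 63; standard quotas: Arden 2.762, Brisco 3.349, Carrow 3.444, Dorne 3.302, Eskel 4.746, Farrow 3.397.
Rounding down gives 2, 3, 3, 3, 4, 3 = 18 seats, so the divisor must be adjusted.
With modified divisor 53.9: modified quotas Arden 3.228, Brisco 3.915, Carrow 4.026, Dorne 3.859, Eskel 5.547, Farrow 3.970.
Rounding down: Arden 3, Brisco 3, Carrow 4, Dorne 3, Eskel 5, Farrow 3 (total 21).
Dorne receives 3.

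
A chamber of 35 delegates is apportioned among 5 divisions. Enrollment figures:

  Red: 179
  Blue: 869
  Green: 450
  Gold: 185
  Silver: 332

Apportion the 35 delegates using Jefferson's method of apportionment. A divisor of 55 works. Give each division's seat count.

Red 3; Blue 15; Green 8; Gold 3; Silver 6

With modified divisor 55: modified quotas Red 3.255, Blue 15.800, Green 8.182, Gold 3.364, Silver 6.036.
Rounding down: Red 3, Blue 15, Green 8, Gold 3, Silver 6 (total 35).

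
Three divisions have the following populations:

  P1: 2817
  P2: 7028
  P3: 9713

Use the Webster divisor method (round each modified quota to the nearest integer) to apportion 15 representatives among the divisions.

P1=2, P2=5, P3=8

Standard divisor 19558/15 ≈ 1303.867; standard quotas: P1 2.160, P2 5.390, P3 7.449.
Rounding to the nearest integer gives 2, 5, 7 = 14 seats, so the divisor must be adjusted.
With modified divisor 1290: modified quotas P1 2.184, P2 5.448, P3 7.529.
Rounding to the nearest integer: P1 2, P2 5, P3 8 (total 15).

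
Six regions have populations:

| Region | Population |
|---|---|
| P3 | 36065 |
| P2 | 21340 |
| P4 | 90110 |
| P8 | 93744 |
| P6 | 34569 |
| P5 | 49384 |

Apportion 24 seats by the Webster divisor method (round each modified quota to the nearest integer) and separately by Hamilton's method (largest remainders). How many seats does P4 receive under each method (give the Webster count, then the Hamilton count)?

6 and 7

Webster: P3 3, P2 2, P4 6, P8 7, P6 2, P5 4.
Hamilton: P3 3, P2 1, P4 7, P8 7, P6 2, P5 4.
P4 gets 6 under Webster and 7 under Hamilton.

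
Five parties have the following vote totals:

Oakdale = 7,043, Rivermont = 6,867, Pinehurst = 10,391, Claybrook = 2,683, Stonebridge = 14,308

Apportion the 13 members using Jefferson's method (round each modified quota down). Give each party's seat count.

Oakdale=2, Rivermont=2, Pinehurst=3, Claybrook=1, Stonebridge=5

Standard divisor 41292/13 ≈ 3176.308; standard quotas: Oakdale 2.217, Rivermont 2.162, Pinehurst 3.271, Claybrook 0.845, Stonebridge 4.505.
Rounding down gives 2, 2, 3, 0, 4 = 11 seats, so the divisor must be adjusted.
With modified divisor 2623.32: modified quotas Oakdale 2.685, Rivermont 2.618, Pinehurst 3.961, Claybrook 1.023, Stonebridge 5.454.
Rounding down: Oakdale 2, Rivermont 2, Pinehurst 3, Claybrook 1, Stonebridge 5 (total 13).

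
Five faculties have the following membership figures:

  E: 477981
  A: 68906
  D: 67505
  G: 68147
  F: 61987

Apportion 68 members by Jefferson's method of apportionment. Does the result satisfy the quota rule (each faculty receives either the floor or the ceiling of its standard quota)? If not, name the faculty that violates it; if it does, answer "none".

E

Standard quotas: E 43.656, A 6.293, D 6.165, G 6.224, F 5.661.
Jefferson allocation: E 45, A 6, D 6, G 6, F 5.
E has quota 43.656 (lower 43, upper 44) but receives 45 — outside the quota interval.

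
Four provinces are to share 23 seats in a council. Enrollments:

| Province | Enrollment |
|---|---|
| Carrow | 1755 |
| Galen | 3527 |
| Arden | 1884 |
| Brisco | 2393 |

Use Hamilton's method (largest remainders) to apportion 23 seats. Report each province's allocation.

Carrow 4; Galen 8; Arden 5; Brisco 6

The standard divisor is 9559/23 ≈ 415.609.
Standard quotas: Carrow 4.223, Galen 8.486, Arden 4.533, Brisco 5.758.
Lower quotas: Carrow 4, Galen 8, Arden 4, Brisco 5 (sum 21, leaving 2 seats).
Remainders in descending order: Brisco 0.758, Arden 0.533, Galen 0.486, Carrow 0.223.
Largest remainders: Brisco, Arden receive the extra seats.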